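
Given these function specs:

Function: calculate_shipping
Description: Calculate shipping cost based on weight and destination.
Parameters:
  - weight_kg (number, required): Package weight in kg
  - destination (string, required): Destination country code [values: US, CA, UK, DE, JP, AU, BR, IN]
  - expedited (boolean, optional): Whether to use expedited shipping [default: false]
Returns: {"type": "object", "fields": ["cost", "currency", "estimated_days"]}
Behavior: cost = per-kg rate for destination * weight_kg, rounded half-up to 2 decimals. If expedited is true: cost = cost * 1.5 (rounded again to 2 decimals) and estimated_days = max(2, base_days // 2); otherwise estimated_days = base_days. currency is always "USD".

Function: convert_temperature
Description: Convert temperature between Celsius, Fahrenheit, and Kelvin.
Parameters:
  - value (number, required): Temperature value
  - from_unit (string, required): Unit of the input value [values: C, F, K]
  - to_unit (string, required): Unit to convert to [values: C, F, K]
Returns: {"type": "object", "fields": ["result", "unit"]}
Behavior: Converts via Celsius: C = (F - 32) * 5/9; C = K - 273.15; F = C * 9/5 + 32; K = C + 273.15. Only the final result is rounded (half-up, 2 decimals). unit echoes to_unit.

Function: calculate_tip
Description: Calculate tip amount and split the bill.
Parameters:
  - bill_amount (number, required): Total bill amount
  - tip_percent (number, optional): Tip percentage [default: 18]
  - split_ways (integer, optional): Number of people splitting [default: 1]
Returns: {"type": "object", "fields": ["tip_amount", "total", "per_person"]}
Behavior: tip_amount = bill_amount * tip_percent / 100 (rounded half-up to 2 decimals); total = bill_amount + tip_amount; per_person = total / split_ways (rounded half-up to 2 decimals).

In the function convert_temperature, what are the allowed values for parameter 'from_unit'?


The convert_temperature spec declares:
  - from_unit (string, required): Unit of the input value [values: C, F, K]
Allowed values:
C, F, K


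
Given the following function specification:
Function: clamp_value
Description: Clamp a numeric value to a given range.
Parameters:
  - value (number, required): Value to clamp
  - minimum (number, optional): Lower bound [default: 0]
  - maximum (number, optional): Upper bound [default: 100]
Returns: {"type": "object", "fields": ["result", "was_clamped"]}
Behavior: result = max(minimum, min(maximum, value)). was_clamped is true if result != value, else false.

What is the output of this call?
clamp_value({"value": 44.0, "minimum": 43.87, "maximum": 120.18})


result = max(43.87, min(120.18, 44.0)) = max(43.87, 44.0) = 44.0
was_clamped = (44.0 != 44.0) = false
Output:
{"result": 44.0, "was_clamped": false}


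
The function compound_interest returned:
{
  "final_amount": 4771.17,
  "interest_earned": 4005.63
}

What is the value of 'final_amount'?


4771.17


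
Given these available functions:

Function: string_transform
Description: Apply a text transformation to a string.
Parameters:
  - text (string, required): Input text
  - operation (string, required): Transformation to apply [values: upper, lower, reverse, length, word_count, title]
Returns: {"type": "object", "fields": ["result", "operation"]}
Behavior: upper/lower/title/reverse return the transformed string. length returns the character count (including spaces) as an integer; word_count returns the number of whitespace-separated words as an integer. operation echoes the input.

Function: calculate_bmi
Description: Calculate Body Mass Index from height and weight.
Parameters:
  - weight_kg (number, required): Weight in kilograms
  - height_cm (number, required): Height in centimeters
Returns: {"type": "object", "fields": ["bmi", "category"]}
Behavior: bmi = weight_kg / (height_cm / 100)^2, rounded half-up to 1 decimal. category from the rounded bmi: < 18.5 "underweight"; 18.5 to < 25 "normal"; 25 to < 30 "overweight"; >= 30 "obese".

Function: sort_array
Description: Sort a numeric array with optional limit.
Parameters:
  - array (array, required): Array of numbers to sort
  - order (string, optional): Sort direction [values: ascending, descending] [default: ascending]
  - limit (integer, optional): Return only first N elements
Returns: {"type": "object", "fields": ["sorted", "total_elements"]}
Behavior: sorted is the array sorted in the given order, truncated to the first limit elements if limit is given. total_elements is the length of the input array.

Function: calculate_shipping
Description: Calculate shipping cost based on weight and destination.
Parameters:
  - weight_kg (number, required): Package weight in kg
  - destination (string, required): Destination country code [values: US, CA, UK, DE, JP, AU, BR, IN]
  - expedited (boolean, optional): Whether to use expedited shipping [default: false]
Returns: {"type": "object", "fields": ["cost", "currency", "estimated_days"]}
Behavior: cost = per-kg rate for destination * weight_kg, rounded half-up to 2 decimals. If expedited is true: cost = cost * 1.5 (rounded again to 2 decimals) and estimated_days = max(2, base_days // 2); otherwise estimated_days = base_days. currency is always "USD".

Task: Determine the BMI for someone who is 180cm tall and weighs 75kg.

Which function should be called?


The task needs a function whose description is: Calculate Body Mass Index from height and weight.
calculate_bmi


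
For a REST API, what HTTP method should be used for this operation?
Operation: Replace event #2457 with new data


GET = read, POST = create, PUT = update/replace, DELETE = remove
This operation is an update/replace.
PUT


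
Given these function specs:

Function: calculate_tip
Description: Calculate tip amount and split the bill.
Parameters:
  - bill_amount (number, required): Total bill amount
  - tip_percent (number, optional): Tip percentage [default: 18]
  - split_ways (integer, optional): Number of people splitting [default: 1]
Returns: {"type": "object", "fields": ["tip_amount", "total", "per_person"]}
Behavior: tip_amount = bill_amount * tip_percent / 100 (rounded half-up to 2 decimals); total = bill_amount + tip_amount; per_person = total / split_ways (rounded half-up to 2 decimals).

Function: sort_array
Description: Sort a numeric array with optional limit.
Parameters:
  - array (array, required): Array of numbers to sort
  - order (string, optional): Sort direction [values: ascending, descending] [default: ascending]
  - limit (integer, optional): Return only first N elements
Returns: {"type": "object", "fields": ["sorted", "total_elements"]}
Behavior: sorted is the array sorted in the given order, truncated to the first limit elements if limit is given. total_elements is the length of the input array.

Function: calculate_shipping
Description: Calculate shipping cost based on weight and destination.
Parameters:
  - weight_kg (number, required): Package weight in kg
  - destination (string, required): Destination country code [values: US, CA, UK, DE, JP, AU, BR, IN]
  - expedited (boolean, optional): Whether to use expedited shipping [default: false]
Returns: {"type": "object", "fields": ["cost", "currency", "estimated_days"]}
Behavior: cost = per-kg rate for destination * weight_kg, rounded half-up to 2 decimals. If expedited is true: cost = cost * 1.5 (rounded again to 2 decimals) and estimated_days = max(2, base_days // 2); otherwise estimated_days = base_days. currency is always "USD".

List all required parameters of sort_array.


Parameters of sort_array and their required/optional flag:
  array: required
  order: optional
  limit: optional
array


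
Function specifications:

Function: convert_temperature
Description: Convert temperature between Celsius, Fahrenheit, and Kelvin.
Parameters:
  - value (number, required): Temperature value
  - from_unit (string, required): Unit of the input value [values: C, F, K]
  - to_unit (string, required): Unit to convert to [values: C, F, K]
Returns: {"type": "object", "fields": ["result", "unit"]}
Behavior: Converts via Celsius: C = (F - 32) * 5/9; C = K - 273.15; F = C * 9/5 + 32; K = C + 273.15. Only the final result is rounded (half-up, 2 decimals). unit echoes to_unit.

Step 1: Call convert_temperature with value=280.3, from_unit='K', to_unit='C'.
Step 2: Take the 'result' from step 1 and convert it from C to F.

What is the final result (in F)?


Step 1: convert_temperature(value=280.3, from_unit=K, to_unit=C)
  To C: 280.3 - 273.15 = 7.15
  Target is C: 7.15
  Round to 2 decimals: 7.15
  -> result = 7.15 C
Step 2: convert_temperature(value=7.15, from_unit=C, to_unit=F)
  Input already in C: 7.15
  To F: 7.15 * 9/5 + 32 = 44.87
  Round to 2 decimals: 44.87
  -> result = 44.87 F
44.87 F


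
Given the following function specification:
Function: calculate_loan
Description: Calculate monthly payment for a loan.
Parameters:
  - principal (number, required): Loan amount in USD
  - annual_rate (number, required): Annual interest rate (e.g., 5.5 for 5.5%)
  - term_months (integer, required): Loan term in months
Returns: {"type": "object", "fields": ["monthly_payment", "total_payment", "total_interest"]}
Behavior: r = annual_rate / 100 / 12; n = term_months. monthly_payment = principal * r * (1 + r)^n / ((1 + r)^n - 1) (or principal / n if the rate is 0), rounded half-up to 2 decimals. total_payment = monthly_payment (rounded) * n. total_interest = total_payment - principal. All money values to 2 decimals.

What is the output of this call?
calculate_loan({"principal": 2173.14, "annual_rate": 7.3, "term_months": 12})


r = 7.3 / 100 / 12 = 0.006083333333 (keep full precision)
(1 + r)^12 = 1.07549267
monthly_payment = 2173.14 * 0.006083333333 * 1.07549267 / (1.07549267 - 1) = 188.335412 -> 188.34
total_payment = 188.34 * 12 = 2260.08
total_interest = 2260.08 - 2173.14 = 86.94
Output:
{"monthly_payment": 188.34, "total_payment": 2260.08, "total_interest": 86.94}


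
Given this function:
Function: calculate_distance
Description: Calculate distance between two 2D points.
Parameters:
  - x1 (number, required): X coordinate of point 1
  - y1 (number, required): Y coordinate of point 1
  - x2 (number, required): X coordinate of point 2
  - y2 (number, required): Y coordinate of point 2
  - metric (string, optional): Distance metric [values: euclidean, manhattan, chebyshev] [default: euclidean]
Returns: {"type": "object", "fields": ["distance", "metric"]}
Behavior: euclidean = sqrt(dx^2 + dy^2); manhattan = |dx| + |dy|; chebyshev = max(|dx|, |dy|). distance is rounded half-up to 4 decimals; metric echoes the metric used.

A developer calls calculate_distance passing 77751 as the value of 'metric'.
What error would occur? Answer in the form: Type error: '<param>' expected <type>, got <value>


Spec: 'metric' is declared as string; 77751 is an integer.
Type error: 'metric' expected string, got 77751


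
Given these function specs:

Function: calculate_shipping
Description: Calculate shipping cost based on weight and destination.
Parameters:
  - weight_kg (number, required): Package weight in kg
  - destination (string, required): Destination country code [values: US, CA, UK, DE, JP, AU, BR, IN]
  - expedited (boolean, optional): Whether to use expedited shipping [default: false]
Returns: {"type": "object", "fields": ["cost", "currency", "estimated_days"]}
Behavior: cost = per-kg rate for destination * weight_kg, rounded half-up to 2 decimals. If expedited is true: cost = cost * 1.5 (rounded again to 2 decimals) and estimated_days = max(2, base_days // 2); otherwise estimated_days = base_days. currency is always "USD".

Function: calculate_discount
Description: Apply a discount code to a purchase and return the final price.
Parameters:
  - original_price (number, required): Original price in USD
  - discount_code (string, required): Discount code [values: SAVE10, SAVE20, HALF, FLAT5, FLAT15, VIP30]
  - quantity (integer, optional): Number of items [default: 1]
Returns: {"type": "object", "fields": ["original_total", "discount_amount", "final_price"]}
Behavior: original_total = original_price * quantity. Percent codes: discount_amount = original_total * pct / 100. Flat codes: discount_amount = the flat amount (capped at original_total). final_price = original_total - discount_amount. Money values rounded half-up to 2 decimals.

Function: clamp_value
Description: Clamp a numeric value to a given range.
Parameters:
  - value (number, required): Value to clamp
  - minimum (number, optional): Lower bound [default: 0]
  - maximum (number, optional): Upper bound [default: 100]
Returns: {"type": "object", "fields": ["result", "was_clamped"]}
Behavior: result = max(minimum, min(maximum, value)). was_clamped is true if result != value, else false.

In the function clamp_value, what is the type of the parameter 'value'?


The clamp_value spec declares:
  - value (number, required): Value to clamp
Type:
number


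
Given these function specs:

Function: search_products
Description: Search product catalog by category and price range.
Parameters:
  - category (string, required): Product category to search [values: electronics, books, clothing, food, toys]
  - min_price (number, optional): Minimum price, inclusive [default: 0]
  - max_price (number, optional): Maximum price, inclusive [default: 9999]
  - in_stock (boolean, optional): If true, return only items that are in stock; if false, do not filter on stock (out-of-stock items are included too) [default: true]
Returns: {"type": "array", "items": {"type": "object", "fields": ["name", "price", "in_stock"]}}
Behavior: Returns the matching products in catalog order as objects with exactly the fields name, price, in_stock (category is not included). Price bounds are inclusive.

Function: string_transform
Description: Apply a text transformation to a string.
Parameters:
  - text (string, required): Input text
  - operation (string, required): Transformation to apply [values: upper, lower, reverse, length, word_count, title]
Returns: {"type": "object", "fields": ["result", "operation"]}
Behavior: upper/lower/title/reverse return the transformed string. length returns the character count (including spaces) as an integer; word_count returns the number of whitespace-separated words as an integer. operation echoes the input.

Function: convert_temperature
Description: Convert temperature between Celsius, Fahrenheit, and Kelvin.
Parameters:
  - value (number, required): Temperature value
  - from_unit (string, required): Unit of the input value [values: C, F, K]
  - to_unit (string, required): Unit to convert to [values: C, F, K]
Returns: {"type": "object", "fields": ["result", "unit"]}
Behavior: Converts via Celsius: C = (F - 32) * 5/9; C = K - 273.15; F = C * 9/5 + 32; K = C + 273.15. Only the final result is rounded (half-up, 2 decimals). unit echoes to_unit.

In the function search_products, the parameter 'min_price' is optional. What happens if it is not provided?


The search_products spec declares:
  - min_price (number, optional): Minimum price, inclusive [default: 0]
It defaults to 0


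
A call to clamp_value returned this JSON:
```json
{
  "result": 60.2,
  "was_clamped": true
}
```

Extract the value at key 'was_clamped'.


true


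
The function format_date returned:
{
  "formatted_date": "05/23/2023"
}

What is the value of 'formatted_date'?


05/23/2023


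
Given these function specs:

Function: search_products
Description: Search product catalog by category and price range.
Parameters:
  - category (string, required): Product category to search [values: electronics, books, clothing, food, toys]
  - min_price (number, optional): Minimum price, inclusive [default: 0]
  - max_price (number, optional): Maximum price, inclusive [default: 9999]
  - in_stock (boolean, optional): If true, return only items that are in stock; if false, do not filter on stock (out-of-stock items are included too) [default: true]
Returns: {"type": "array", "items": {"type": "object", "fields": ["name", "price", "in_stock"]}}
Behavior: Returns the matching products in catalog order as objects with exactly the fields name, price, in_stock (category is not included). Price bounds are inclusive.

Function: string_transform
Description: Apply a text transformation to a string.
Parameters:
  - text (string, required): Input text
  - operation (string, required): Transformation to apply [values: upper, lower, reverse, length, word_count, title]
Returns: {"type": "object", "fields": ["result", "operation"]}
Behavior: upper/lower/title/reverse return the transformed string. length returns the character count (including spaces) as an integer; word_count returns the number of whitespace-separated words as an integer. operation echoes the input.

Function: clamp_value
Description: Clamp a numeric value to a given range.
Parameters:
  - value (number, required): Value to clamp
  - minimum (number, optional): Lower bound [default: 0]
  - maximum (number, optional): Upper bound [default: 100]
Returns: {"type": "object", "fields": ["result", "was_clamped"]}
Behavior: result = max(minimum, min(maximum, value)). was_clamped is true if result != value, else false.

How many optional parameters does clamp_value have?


Parameters of clamp_value: value (required), minimum (optional), maximum (optional)
Optional count:
2


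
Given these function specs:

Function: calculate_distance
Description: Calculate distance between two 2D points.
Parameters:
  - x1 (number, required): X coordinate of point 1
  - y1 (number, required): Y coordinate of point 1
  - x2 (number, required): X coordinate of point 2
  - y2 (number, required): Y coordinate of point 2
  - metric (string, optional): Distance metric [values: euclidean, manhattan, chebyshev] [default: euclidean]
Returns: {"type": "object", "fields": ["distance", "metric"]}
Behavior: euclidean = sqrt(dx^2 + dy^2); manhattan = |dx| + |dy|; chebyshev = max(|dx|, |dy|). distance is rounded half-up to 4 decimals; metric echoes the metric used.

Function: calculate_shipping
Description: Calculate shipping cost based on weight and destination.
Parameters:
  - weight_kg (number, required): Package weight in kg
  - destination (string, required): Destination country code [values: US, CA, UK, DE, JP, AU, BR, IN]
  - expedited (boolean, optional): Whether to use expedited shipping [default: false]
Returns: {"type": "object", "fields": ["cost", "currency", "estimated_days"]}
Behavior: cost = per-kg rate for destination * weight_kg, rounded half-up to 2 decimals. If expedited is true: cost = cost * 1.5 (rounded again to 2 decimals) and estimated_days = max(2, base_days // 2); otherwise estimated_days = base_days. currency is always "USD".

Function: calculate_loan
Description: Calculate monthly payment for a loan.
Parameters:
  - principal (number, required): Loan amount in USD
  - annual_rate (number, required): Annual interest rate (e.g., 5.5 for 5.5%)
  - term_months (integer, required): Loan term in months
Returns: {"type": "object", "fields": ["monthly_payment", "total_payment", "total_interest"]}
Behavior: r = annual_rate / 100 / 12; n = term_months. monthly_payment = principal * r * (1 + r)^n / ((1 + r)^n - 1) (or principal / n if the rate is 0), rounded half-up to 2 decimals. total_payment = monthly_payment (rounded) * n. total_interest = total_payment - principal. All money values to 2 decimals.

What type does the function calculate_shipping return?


The calculate_shipping spec declares Returns: {"type": "object", "fields": ["cost", "currency", "estimated_days"]}
Type:
object


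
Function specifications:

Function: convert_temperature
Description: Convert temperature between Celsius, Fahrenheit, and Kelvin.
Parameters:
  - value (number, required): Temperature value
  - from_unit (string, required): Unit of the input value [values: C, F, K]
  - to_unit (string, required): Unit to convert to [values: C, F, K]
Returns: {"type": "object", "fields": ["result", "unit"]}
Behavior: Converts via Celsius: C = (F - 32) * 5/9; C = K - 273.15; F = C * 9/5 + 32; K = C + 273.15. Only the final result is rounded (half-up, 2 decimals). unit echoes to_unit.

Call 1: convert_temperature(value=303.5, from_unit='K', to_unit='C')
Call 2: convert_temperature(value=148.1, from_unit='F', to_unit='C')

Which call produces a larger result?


Call 1:
  To C: 303.5 - 273.15 = 30.35
  Target is C: 30.35
  Round to 2 decimals: 30.35
  -> 30.35 C
Call 2:
  To C: (148.1 - 32) * 5/9 = 64.5
  Target is C: 64.5
  Round to 2 decimals: 64.5
  -> 64.5 C
Call 2 (64.5 C)


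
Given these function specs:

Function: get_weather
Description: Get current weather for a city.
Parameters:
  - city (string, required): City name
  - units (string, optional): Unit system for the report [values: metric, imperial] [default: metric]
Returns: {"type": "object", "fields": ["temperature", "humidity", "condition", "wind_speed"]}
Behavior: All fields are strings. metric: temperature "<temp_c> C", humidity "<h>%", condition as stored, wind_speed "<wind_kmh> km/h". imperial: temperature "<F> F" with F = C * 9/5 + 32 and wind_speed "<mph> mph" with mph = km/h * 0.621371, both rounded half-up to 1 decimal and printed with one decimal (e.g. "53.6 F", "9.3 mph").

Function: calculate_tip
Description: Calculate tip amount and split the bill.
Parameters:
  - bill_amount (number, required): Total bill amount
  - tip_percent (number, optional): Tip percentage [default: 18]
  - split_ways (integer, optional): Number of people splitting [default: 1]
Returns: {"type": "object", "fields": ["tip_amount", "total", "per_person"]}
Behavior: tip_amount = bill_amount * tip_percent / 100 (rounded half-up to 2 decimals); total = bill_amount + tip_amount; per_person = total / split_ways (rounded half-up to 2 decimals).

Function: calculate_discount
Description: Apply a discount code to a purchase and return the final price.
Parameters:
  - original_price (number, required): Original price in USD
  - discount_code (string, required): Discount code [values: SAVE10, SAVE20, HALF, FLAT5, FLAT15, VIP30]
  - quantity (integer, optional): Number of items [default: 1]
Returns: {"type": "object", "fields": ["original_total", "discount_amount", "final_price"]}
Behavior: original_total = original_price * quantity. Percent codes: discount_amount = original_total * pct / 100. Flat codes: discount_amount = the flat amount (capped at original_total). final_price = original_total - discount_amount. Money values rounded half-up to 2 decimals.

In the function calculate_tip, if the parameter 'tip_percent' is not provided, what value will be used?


The calculate_tip spec declares:
  - tip_percent (number, optional): Tip percentage [default: 18]
Default:
18


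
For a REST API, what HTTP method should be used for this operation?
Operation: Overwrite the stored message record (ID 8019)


GET = read, POST = create, PUT = update/replace, DELETE = remove
This operation is an update/replace.
PUT


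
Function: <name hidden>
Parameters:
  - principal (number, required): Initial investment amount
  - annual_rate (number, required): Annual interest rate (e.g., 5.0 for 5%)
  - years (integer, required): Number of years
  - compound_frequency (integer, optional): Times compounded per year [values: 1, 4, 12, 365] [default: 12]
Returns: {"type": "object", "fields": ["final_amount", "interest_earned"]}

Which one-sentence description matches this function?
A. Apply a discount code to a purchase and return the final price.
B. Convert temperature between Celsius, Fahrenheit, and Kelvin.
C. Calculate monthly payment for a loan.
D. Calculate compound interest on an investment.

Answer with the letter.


Parameters principal, annual_rate, years, compound_frequency and return ["final_amount", "interest_earned"] fit: Calculate compound interest on an investment.
D


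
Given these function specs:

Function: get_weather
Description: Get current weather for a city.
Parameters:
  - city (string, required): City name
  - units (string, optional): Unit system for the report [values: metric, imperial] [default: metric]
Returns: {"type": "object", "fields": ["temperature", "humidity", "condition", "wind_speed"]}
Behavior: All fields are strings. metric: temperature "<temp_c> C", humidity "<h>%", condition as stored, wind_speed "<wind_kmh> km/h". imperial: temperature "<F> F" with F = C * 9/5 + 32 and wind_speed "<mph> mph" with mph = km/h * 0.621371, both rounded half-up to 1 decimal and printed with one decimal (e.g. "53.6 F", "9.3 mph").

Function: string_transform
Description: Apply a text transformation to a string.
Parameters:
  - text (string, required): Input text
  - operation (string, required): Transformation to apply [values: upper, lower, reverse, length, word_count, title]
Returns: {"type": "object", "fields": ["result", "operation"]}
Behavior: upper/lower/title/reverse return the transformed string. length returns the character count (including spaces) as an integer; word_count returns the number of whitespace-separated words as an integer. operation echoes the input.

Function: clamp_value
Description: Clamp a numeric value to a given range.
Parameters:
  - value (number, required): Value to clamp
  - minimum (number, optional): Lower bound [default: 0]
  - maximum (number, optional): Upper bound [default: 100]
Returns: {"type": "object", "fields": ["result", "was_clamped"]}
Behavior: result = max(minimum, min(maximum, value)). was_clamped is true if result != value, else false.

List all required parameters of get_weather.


Parameters of get_weather and their required/optional flag:
  city: required
  units: optional
city


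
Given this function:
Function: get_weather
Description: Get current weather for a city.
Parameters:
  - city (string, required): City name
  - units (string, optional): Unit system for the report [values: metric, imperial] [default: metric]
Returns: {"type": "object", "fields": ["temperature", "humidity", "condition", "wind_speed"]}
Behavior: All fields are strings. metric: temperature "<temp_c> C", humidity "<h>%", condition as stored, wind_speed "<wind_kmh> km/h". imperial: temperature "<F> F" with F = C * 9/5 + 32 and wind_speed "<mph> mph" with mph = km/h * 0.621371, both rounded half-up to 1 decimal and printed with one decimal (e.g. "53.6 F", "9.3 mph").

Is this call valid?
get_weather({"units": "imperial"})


Checking required parameters...
Missing required parameter: city
Invalid - missing required parameter 'city'


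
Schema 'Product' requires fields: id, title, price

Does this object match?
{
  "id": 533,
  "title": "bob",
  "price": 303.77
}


Checking required fields... All present.
Valid - all required fields present


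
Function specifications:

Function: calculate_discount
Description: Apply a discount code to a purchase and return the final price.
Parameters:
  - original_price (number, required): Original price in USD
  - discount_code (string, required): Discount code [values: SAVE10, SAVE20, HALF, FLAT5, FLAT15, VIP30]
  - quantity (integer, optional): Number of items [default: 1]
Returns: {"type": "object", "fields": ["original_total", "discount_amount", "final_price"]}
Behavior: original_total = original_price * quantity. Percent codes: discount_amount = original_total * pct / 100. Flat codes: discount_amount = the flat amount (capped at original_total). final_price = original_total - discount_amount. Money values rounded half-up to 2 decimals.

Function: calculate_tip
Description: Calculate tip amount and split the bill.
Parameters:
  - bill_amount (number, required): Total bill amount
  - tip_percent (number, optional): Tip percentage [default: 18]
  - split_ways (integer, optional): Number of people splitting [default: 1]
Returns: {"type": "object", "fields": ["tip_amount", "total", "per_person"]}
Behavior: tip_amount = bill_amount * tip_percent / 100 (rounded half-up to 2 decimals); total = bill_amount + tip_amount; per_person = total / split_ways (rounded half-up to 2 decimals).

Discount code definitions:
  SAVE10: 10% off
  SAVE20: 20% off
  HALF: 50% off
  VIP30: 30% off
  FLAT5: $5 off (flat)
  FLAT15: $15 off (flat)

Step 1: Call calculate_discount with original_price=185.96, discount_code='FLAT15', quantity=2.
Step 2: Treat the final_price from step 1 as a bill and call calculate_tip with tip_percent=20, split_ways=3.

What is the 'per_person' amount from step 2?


Step 1: calculate_discount(original_price=185.96, discount_code=FLAT15, quantity=2)
  original_total = 185.96 * 2 = 371.92
  FLAT15 = $15 flat: discount_amount = min(15.00, 371.92) = 15.00
  final_price = 371.92 - 15.00 = 356.92
  -> final_price = 356.92
Step 2: calculate_tip(bill_amount=356.92, tip_percent=20, split_ways=3)
  tip_amount = 356.92 * 20/100 = 71.384 -> 71.38
  total = 356.92 + 71.38 = 428.30
  per_person = 428.30 / 3 = 142.766667 -> 142.77
  -> per_person = 142.77
$142.77


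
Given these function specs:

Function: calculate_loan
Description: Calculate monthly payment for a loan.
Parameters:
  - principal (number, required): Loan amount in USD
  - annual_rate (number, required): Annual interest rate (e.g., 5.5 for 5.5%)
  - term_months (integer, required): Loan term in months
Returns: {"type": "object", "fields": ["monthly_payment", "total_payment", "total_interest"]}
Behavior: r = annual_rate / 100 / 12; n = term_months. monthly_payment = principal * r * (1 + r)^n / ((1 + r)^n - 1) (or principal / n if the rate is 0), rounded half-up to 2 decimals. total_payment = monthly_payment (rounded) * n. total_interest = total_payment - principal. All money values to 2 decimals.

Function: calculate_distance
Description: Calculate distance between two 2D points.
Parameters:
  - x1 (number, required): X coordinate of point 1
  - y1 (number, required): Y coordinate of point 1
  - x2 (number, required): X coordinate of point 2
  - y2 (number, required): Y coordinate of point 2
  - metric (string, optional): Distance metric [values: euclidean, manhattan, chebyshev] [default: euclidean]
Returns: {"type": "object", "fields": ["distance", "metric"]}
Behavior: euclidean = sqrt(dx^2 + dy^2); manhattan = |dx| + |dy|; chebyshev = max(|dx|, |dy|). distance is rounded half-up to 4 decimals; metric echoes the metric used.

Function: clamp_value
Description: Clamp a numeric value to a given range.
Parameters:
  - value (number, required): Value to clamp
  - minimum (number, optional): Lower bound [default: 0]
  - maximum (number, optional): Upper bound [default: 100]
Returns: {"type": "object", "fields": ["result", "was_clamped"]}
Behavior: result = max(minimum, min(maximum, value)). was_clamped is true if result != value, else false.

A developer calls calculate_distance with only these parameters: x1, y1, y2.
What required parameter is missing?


Required parameters: x1, y1, x2, y2
Provided: x1, y1, y2
Missing: x2
x2


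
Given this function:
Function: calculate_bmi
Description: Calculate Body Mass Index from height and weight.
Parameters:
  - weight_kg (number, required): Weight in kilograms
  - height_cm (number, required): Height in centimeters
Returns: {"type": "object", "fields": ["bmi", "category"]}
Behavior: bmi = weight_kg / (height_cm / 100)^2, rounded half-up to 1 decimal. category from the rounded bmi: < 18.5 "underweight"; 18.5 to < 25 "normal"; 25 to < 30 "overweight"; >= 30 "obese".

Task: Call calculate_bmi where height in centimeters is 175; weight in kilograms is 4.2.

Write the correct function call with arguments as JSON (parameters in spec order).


Mapping each described value to its parameter name:
  'Height in centimeters' -> height_cm = 175
  'Weight in kilograms' -> weight_kg = 4.2
calculate_bmi({"weight_kg": 4.2, "height_cm": 175})


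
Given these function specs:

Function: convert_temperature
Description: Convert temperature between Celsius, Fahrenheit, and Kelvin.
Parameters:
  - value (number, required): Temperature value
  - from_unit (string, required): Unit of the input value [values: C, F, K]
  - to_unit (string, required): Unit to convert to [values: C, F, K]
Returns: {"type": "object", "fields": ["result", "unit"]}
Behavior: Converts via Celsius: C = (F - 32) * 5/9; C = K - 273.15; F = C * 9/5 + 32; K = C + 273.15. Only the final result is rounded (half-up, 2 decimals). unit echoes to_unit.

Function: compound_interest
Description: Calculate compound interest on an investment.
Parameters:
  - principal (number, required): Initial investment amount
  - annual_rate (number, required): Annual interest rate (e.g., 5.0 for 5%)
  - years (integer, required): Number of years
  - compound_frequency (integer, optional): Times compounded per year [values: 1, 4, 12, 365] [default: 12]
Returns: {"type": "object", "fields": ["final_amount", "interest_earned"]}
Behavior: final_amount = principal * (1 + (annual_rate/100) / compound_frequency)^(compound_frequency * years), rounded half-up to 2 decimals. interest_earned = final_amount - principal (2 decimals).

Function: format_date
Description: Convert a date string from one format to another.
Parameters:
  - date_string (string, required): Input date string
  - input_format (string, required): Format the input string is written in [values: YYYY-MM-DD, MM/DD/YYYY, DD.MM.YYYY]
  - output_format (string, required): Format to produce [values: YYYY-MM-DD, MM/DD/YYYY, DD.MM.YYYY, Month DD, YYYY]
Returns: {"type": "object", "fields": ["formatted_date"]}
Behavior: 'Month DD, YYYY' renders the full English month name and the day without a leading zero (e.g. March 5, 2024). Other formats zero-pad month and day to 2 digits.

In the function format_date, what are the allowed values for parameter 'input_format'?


The format_date spec declares:
  - input_format (string, required): Format the input string is written in [values: YYYY-MM-DD, MM/DD/YYYY, DD.MM.YYYY]
Allowed values:
YYYY-MM-DD, MM/DD/YYYY, DD.MM.YYYY


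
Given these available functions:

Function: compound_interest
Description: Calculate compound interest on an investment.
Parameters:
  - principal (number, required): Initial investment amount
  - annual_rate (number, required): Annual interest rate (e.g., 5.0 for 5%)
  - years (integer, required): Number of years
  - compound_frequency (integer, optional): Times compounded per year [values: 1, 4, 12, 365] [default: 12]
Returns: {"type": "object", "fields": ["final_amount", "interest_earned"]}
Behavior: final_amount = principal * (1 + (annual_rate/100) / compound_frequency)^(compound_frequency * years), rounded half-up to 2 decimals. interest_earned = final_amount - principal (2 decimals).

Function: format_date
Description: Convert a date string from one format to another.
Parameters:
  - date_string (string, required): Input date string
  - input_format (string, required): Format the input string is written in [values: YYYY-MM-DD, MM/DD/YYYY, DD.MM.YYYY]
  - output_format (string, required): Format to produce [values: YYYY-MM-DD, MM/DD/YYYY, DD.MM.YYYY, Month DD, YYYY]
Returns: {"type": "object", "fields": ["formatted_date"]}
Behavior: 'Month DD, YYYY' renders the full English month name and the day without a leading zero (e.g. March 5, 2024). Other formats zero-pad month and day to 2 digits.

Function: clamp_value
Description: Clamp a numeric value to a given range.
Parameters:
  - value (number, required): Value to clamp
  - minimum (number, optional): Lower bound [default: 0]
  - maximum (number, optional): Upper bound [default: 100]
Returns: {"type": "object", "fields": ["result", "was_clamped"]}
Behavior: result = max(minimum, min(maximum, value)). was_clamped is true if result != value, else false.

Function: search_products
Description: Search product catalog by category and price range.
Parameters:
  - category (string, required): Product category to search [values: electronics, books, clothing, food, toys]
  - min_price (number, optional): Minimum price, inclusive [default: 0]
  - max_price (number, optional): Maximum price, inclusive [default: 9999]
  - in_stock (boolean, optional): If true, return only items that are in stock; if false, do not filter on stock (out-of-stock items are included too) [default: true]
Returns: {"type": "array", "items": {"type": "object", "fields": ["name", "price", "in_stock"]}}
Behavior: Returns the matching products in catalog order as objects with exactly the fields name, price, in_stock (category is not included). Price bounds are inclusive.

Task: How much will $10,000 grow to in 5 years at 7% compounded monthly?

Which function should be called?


The task needs a function whose description is: Calculate compound interest on an investment.
compound_interest


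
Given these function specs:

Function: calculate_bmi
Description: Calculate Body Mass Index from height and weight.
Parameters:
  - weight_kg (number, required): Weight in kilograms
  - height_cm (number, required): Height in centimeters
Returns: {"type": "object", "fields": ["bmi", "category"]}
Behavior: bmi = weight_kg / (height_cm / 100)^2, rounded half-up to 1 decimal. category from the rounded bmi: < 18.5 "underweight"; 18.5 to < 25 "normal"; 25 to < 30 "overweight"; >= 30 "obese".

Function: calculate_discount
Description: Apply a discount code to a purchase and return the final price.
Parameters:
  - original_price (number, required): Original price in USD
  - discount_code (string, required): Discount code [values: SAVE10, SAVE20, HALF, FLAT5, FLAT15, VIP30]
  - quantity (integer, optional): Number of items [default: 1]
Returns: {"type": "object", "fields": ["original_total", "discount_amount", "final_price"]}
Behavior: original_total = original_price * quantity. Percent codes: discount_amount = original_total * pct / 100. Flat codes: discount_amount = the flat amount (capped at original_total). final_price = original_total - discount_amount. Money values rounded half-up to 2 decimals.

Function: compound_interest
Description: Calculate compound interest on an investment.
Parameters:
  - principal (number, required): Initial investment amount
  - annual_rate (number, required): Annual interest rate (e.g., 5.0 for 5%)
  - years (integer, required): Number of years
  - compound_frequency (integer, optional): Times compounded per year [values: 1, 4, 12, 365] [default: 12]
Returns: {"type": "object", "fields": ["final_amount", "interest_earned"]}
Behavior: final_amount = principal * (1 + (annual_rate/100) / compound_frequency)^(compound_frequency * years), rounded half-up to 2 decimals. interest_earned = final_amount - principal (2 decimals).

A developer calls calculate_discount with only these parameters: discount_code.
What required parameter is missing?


Required parameters: original_price, discount_code
Provided: discount_code
Missing: original_price
original_price


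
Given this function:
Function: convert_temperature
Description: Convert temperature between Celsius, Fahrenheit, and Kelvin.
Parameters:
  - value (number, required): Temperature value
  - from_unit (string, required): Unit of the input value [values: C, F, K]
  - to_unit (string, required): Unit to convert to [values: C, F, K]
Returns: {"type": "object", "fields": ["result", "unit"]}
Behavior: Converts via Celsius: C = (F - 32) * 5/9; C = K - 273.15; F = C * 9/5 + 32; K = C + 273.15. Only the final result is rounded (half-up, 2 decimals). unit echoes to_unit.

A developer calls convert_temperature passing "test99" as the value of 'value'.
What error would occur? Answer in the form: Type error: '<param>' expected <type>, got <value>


Spec: 'value' is declared as number; "test99" is a string.
Type error: 'value' expected number, got "test99"


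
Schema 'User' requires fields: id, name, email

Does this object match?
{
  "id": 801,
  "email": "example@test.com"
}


Checking required fields...
Missing: name
Invalid - missing required field 'name'


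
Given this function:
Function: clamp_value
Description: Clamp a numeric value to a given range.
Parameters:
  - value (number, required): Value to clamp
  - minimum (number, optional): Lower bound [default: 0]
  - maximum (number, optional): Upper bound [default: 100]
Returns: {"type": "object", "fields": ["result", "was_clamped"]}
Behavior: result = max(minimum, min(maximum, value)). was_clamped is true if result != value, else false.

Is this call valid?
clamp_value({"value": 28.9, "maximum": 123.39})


Checking all required parameters present and types match... All valid.
Valid


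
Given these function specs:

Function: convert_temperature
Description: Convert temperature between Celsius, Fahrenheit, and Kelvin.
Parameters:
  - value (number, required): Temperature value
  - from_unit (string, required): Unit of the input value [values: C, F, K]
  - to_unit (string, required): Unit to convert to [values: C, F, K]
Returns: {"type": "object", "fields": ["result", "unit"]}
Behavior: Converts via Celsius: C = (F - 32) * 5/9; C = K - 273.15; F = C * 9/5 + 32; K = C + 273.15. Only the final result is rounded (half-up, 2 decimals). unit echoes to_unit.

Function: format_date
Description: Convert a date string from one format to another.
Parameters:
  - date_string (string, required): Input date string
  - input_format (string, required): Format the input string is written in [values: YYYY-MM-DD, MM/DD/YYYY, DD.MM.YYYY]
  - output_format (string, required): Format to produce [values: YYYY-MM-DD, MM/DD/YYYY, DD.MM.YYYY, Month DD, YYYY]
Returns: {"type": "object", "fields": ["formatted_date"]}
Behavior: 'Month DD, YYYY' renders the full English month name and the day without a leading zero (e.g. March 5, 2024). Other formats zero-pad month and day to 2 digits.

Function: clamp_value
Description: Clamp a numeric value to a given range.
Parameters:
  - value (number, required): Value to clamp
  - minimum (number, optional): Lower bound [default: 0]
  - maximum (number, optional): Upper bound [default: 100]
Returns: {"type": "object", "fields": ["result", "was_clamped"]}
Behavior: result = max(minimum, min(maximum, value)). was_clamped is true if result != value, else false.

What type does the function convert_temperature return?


The convert_temperature spec declares Returns: {"type": "object", "fields": ["result", "unit"]}
Type:
object
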